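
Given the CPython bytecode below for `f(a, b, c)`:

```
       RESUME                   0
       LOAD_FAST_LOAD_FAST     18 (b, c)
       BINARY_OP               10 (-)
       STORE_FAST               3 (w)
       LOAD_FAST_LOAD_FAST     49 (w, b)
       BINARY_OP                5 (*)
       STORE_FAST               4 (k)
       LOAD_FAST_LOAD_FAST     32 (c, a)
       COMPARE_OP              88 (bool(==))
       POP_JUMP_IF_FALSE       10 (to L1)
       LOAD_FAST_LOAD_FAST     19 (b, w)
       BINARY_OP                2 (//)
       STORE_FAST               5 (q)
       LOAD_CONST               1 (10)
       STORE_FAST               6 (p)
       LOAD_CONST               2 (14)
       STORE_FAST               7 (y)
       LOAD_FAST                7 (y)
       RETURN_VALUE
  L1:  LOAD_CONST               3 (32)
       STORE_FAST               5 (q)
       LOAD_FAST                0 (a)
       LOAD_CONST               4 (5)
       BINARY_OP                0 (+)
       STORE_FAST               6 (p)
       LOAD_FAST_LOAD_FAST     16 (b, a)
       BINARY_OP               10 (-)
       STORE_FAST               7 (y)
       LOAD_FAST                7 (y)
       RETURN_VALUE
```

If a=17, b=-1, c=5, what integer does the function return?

-18

LOAD_FAST_LOAD_FAST b,c → push -1,5. Stack: [-1, 5]
BINARY_OP - → -1 - 5 = -6. Stack: [-6]
STORE_FAST w → w=-6. Stack: []
LOAD_FAST_LOAD_FAST w,b → push -6,-1. Stack: [-6, -1]
BINARY_OP * → -6 * -1 = 6. Stack: [6]
STORE_FAST k → k=6. Stack: []
LOAD_FAST_LOAD_FAST c,a → push 5,17. Stack: [5, 17]
COMPARE_OP bool(==) → 5 vs 17 = False. Stack: [False]
POP_JUMP_IF_FALSE → pop False; jump. Stack: []
LOAD_CONST → push 32. Stack: [32]
STORE_FAST q → q=32. Stack: []
LOAD_FAST a → push 17. Stack: [17]
LOAD_CONST → push 5. Stack: [17, 5]
BINARY_OP + → 17 + 5 = 22. Stack: [22]
STORE_FAST p → p=22. Stack: []
LOAD_FAST_LOAD_FAST b,a → push -1,17. Stack: [-1, 17]
BINARY_OP - → -1 - 17 = -18. Stack: [-18]
STORE_FAST y → y=-18. Stack: []
LOAD_FAST y → push -18. Stack: [-18]
RETURN_VALUE → return -18.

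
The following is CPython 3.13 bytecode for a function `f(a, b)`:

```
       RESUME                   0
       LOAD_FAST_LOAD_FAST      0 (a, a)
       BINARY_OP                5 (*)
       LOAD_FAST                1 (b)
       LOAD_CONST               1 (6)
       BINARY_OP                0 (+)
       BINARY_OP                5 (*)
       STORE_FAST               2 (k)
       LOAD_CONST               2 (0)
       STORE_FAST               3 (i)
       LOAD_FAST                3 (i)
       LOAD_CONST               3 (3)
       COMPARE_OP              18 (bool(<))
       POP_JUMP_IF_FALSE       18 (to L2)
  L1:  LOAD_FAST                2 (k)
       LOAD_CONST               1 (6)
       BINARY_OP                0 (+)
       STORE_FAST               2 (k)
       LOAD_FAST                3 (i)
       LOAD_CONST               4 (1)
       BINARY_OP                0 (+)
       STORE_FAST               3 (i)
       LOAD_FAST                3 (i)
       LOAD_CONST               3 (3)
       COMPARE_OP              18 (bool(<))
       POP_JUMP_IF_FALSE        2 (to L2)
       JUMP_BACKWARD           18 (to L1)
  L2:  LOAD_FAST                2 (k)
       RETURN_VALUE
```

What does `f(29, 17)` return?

19361

LOAD_FAST_LOAD_FAST a,a → push 29,29. Stack: [29, 29]
BINARY_OP * → 29 * 29 = 841. Stack: [841]
LOAD_FAST b → push 17. Stack: [841, 17]
LOAD_CONST → push 6. Stack: [841, 17, 6]
BINARY_OP + → 17 + 6 = 23. Stack: [841, 23]
BINARY_OP * → 841 * 23 = 19343. Stack: [19343]
STORE_FAST k → k=19343. Stack: []
LOAD_CONST → push 0. Stack: [0]
STORE_FAST i → i=0. Stack: []
LOAD_FAST i → push 0. Stack: [0]
LOAD_CONST → push 3. Stack: [0, 3]
COMPARE_OP bool(<) → 0 vs 3 = True. Stack: [True]
POP_JUMP_IF_FALSE → pop True; no jump. Stack: []
LOAD_FAST k → push 19343. Stack: [19343]
LOAD_CONST → push 6. Stack: [19343, 6]
BINARY_OP + → 19343 + 6 = 19349. Stack: [19349]
STORE_FAST k → k=19349. Stack: []
LOAD_FAST i → push 0. Stack: [0]
LOAD_CONST → push 1. Stack: [0, 1]
BINARY_OP + → 0 + 1 = 1. Stack: [1]
STORE_FAST i → i=1. Stack: []
LOAD_FAST i → push 1. Stack: [1]
LOAD_CONST → push 3. Stack: [1, 3]
COMPARE_OP bool(<) → 1 vs 3 = True. Stack: [True]
POP_JUMP_IF_FALSE → pop True; no jump. Stack: []
LOAD_FAST k → push 19349. Stack: [19349]
LOAD_CONST → push 6. Stack: [19349, 6]
BINARY_OP + → 19349 + 6 = 19355. Stack: [19355]
STORE_FAST k → k=19355. Stack: []
LOAD_FAST i → push 1. Stack: [1]
LOAD_CONST → push 1. Stack: [1, 1]
BINARY_OP + → 1 + 1 = 2. Stack: [2]
STORE_FAST i → i=2. Stack: []
LOAD_FAST i → push 2. Stack: [2]
LOAD_CONST → push 3. Stack: [2, 3]
COMPARE_OP bool(<) → 2 vs 3 = True. Stack: [True]
POP_JUMP_IF_FALSE → pop True; no jump. Stack: []
LOAD_FAST k → push 19355. Stack: [19355]
LOAD_CONST → push 6. Stack: [19355, 6]
BINARY_OP + → 19355 + 6 = 19361. Stack: [19361]
STORE_FAST k → k=19361. Stack: []
LOAD_FAST i → push 2. Stack: [2]
LOAD_CONST → push 1. Stack: [2, 1]
BINARY_OP + → 2 + 1 = 3. Stack: [3]
STORE_FAST i → i=3. Stack: []
LOAD_FAST i → push 3. Stack: [3]
LOAD_CONST → push 3. Stack: [3, 3]
COMPARE_OP bool(<) → 3 vs 3 = False. Stack: [False]
POP_JUMP_IF_FALSE → pop False; jump. Stack: []
LOAD_FAST k → push 19361. Stack: [19361]
RETURN_VALUE → return 19361.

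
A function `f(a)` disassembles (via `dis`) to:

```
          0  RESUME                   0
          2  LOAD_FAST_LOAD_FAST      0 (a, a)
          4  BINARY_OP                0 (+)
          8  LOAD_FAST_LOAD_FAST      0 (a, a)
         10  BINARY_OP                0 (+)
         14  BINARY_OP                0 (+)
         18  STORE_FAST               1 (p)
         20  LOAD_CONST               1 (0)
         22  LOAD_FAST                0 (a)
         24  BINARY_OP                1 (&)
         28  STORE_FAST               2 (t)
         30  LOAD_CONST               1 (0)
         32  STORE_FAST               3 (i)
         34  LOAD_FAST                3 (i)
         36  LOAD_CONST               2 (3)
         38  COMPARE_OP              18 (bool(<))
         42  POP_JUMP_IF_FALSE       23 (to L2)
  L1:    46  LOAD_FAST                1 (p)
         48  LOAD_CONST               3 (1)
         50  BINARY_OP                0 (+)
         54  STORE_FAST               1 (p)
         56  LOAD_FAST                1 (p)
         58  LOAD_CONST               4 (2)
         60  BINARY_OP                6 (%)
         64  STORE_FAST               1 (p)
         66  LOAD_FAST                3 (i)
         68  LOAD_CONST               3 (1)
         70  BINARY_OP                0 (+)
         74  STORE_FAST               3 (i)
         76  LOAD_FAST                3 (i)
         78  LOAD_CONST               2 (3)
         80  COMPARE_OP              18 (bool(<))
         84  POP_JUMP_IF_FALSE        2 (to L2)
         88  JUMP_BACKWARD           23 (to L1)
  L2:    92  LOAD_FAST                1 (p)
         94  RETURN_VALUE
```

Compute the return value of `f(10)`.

1

LOAD_FAST_LOAD_FAST a,a → push 10,10. Stack: [10, 10]
BINARY_OP + → 10 + 10 = 20. Stack: [20]
LOAD_FAST_LOAD_FAST a,a → push 10,10. Stack: [20, 10, 10]
BINARY_OP + → 10 + 10 = 20. Stack: [20, 20]
BINARY_OP + → 20 + 20 = 40. Stack: [40]
STORE_FAST p → p=40. Stack: []
LOAD_CONST → push 0. Stack: [0]
LOAD_FAST a → push 10. Stack: [0, 10]
BINARY_OP & → 0 & 10 = 0. Stack: [0]
STORE_FAST t → t=0. Stack: []
LOAD_CONST → push 0. Stack: [0]
STORE_FAST i → i=0. Stack: []
LOAD_FAST i → push 0. Stack: [0]
LOAD_CONST → push 3. Stack: [0, 3]
COMPARE_OP bool(<) → 0 vs 3 = True. Stack: [True]
POP_JUMP_IF_FALSE → pop True; no jump. Stack: []
LOAD_FAST p → push 40. Stack: [40]
LOAD_CONST → push 1. Stack: [40, 1]
BINARY_OP + → 40 + 1 = 41. Stack: [41]
STORE_FAST p → p=41. Stack: []
LOAD_FAST p → push 41. Stack: [41]
LOAD_CONST → push 2. Stack: [41, 2]
BINARY_OP % → 41 % 2 = 1. Stack: [1]
STORE_FAST p → p=1. Stack: []
LOAD_FAST i → push 0. Stack: [0]
LOAD_CONST → push 1. Stack: [0, 1]
BINARY_OP + → 0 + 1 = 1. Stack: [1]
STORE_FAST i → i=1. Stack: []
LOAD_FAST i → push 1. Stack: [1]
LOAD_CONST → push 3. Stack: [1, 3]
COMPARE_OP bool(<) → 1 vs 3 = True. Stack: [True]
POP_JUMP_IF_FALSE → pop True; no jump. Stack: []
LOAD_FAST p → push 1. Stack: [1]
LOAD_CONST → push 1. Stack: [1, 1]
BINARY_OP + → 1 + 1 = 2. Stack: [2]
STORE_FAST p → p=2. Stack: []
LOAD_FAST p → push 2. Stack: [2]
LOAD_CONST → push 2. Stack: [2, 2]
BINARY_OP % → 2 % 2 = 0. Stack: [0]
STORE_FAST p → p=0. Stack: []
LOAD_FAST i → push 1. Stack: [1]
LOAD_CONST → push 1. Stack: [1, 1]
BINARY_OP + → 1 + 1 = 2. Stack: [2]
STORE_FAST i → i=2. Stack: []
LOAD_FAST i → push 2. Stack: [2]
LOAD_CONST → push 3. Stack: [2, 3]
COMPARE_OP bool(<) → 2 vs 3 = True. Stack: [True]
POP_JUMP_IF_FALSE → pop True; no jump. Stack: []
LOAD_FAST p → push 0. Stack: [0]
LOAD_CONST → push 1. Stack: [0, 1]
BINARY_OP + → 0 + 1 = 1. Stack: [1]
STORE_FAST p → p=1. Stack: []
LOAD_FAST p → push 1. Stack: [1]
LOAD_CONST → push 2. Stack: [1, 2]
BINARY_OP % → 1 % 2 = 1. Stack: [1]
STORE_FAST p → p=1. Stack: []
LOAD_FAST i → push 2. Stack: [2]
LOAD_CONST → push 1. Stack: [2, 1]
BINARY_OP + → 2 + 1 = 3. Stack: [3]
STORE_FAST i → i=3. Stack: []
LOAD_FAST i → push 3. Stack: [3]
LOAD_CONST → push 3. Stack: [3, 3]
COMPARE_OP bool(<) → 3 vs 3 = False. Stack: [False]
POP_JUMP_IF_FALSE → pop False; jump. Stack: []
LOAD_FAST p → push 1. Stack: [1]
RETURN_VALUE → return 1.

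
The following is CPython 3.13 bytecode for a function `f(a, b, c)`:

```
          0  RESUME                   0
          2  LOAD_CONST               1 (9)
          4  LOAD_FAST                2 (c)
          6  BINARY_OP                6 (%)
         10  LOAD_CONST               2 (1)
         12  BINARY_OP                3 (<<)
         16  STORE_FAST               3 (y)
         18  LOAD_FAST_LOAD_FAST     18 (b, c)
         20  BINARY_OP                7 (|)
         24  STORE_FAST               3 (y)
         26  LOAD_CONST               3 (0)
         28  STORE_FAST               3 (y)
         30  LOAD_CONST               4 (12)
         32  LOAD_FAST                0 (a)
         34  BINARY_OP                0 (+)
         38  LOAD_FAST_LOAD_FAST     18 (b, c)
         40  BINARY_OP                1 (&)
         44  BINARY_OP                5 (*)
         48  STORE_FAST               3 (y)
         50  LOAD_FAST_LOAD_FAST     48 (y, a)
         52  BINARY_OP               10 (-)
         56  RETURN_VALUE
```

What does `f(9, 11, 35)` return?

LOAD_CONST → push 9. Stack: [9]
LOAD_FAST c → push 35. Stack: [9, 35]
BINARY_OP % → 9 % 35 = 9. Stack: [9]
LOAD_CONST → push 1. Stack: [9, 1]
BINARY_OP << → 9 << 1 = 18. Stack: [18]
STORE_FAST y → y=18. Stack: []
LOAD_FAST_LOAD_FAST b,c → push 11,35. Stack: [11, 35]
BINARY_OP | → 11 | 35 = 43. Stack: [43]
STORE_FAST y → y=43. Stack: []
LOAD_CONST → push 0. Stack: [0]
STORE_FAST y → y=0. Stack: []
LOAD_CONST → push 12. Stack: [12]
LOAD_FAST a → push 9. Stack: [12, 9]
BINARY_OP + → 12 + 9 = 21. Stack: [21]
LOAD_FAST_LOAD_FAST b,c → push 11,35. Stack: [21, 11, 35]
BINARY_OP & → 11 & 35 = 3. Stack: [21, 3]
BINARY_OP * → 21 * 3 = 63. Stack: [63]
STORE_FAST y → y=63. Stack: []
LOAD_FAST_LOAD_FAST y,a → push 63,9. Stack: [63, 9]
BINARY_OP - → 63 - 9 = 54. Stack: [54]
RETURN_VALUE → return 54.

54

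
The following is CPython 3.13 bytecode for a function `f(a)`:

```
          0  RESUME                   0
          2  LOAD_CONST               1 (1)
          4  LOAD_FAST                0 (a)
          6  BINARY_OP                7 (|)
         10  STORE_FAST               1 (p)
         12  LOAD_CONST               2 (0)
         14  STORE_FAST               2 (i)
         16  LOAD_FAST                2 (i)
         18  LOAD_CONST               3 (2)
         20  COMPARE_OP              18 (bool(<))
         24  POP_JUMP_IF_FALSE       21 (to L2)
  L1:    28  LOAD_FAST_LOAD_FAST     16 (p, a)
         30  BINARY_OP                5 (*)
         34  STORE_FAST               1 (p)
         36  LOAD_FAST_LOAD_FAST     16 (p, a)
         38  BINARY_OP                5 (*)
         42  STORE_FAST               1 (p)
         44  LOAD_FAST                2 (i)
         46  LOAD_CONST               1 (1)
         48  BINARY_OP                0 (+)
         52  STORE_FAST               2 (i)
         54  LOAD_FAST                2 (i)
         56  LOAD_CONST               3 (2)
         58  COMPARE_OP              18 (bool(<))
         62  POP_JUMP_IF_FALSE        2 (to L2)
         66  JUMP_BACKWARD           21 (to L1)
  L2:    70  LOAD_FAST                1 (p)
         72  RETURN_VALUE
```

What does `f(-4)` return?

-768

LOAD_CONST → push 1. Stack: [1]
LOAD_FAST a → push -4. Stack: [1, -4]
BINARY_OP | → 1 | -4 = -3. Stack: [-3]
STORE_FAST p → p=-3. Stack: []
LOAD_CONST → push 0. Stack: [0]
STORE_FAST i → i=0. Stack: []
LOAD_FAST i → push 0. Stack: [0]
LOAD_CONST → push 2. Stack: [0, 2]
COMPARE_OP bool(<) → 0 vs 2 = True. Stack: [True]
POP_JUMP_IF_FALSE → pop True; no jump. Stack: []
LOAD_FAST_LOAD_FAST p,a → push -3,-4. Stack: [-3, -4]
BINARY_OP * → -3 * -4 = 12. Stack: [12]
STORE_FAST p → p=12. Stack: []
LOAD_FAST_LOAD_FAST p,a → push 12,-4. Stack: [12, -4]
BINARY_OP * → 12 * -4 = -48. Stack: [-48]
STORE_FAST p → p=-48. Stack: []
LOAD_FAST i → push 0. Stack: [0]
LOAD_CONST → push 1. Stack: [0, 1]
BINARY_OP + → 0 + 1 = 1. Stack: [1]
STORE_FAST i → i=1. Stack: []
LOAD_FAST i → push 1. Stack: [1]
LOAD_CONST → push 2. Stack: [1, 2]
COMPARE_OP bool(<) → 1 vs 2 = True. Stack: [True]
POP_JUMP_IF_FALSE → pop True; no jump. Stack: []
LOAD_FAST_LOAD_FAST p,a → push -48,-4. Stack: [-48, -4]
BINARY_OP * → -48 * -4 = 192. Stack: [192]
STORE_FAST p → p=192. Stack: []
LOAD_FAST_LOAD_FAST p,a → push 192,-4. Stack: [192, -4]
BINARY_OP * → 192 * -4 = -768. Stack: [-768]
STORE_FAST p → p=-768. Stack: []
LOAD_FAST i → push 1. Stack: [1]
LOAD_CONST → push 1. Stack: [1, 1]
BINARY_OP + → 1 + 1 = 2. Stack: [2]
STORE_FAST i → i=2. Stack: []
LOAD_FAST i → push 2. Stack: [2]
LOAD_CONST → push 2. Stack: [2, 2]
COMPARE_OP bool(<) → 2 vs 2 = False. Stack: [False]
POP_JUMP_IF_FALSE → pop False; jump. Stack: []
LOAD_FAST p → push -768. Stack: [-768]
RETURN_VALUE → return -768.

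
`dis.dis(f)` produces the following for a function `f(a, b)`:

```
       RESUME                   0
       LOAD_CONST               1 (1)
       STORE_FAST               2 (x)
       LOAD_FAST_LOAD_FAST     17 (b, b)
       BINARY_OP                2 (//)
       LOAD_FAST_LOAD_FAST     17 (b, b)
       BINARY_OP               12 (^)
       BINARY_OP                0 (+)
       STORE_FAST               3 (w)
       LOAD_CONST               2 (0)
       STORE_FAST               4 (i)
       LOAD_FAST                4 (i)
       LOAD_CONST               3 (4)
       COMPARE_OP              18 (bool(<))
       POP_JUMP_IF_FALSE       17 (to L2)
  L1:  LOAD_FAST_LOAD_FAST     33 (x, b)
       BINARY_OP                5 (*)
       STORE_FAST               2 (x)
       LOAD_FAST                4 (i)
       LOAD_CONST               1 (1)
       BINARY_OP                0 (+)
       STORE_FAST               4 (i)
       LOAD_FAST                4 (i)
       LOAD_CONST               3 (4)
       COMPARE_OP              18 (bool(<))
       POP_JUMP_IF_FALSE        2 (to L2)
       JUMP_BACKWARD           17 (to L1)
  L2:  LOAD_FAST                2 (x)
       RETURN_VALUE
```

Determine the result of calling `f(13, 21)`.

194481

LOAD_CONST → push 1. Stack: [1]
STORE_FAST x → x=1. Stack: []
LOAD_FAST_LOAD_FAST b,b → push 21,21. Stack: [21, 21]
BINARY_OP // → 21 // 21 = 1. Stack: [1]
LOAD_FAST_LOAD_FAST b,b → push 21,21. Stack: [1, 21, 21]
BINARY_OP ^ → 21 ^ 21 = 0. Stack: [1, 0]
BINARY_OP + → 1 + 0 = 1. Stack: [1]
STORE_FAST w → w=1. Stack: []
LOAD_CONST → push 0. Stack: [0]
STORE_FAST i → i=0. Stack: []
LOAD_FAST i → push 0. Stack: [0]
LOAD_CONST → push 4. Stack: [0, 4]
COMPARE_OP bool(<) → 0 vs 4 = True. Stack: [True]
POP_JUMP_IF_FALSE → pop True; no jump. Stack: []
LOAD_FAST_LOAD_FAST x,b → push 1,21. Stack: [1, 21]
BINARY_OP * → 1 * 21 = 21. Stack: [21]
STORE_FAST x → x=21. Stack: []
LOAD_FAST i → push 0. Stack: [0]
LOAD_CONST → push 1. Stack: [0, 1]
BINARY_OP + → 0 + 1 = 1. Stack: [1]
STORE_FAST i → i=1. Stack: []
LOAD_FAST i → push 1. Stack: [1]
LOAD_CONST → push 4. Stack: [1, 4]
COMPARE_OP bool(<) → 1 vs 4 = True. Stack: [True]
POP_JUMP_IF_FALSE → pop True; no jump. Stack: []
LOAD_FAST_LOAD_FAST x,b → push 21,21. Stack: [21, 21]
BINARY_OP * → 21 * 21 = 441. Stack: [441]
STORE_FAST x → x=441. Stack: []
LOAD_FAST i → push 1. Stack: [1]
LOAD_CONST → push 1. Stack: [1, 1]
BINARY_OP + → 1 + 1 = 2. Stack: [2]
STORE_FAST i → i=2. Stack: []
LOAD_FAST i → push 2. Stack: [2]
LOAD_CONST → push 4. Stack: [2, 4]
COMPARE_OP bool(<) → 2 vs 4 = True. Stack: [True]
POP_JUMP_IF_FALSE → pop True; no jump. Stack: []
LOAD_FAST_LOAD_FAST x,b → push 441,21. Stack: [441, 21]
BINARY_OP * → 441 * 21 = 9261. Stack: [9261]
STORE_FAST x → x=9261. Stack: []
LOAD_FAST i → push 2. Stack: [2]
LOAD_CONST → push 1. Stack: [2, 1]
BINARY_OP + → 2 + 1 = 3. Stack: [3]
STORE_FAST i → i=3. Stack: []
LOAD_FAST i → push 3. Stack: [3]
LOAD_CONST → push 4. Stack: [3, 4]
COMPARE_OP bool(<) → 3 vs 4 = True. Stack: [True]
POP_JUMP_IF_FALSE → pop True; no jump. Stack: []
LOAD_FAST_LOAD_FAST x,b → push 9261,21. Stack: [9261, 21]
BINARY_OP * → 9261 * 21 = 194481. Stack: [194481]
STORE_FAST x → x=194481. Stack: []
LOAD_FAST i → push 3. Stack: [3]
LOAD_CONST → push 1. Stack: [3, 1]
BINARY_OP + → 3 + 1 = 4. Stack: [4]
STORE_FAST i → i=4. Stack: []
LOAD_FAST i → push 4. Stack: [4]
LOAD_CONST → push 4. Stack: [4, 4]
COMPARE_OP bool(<) → 4 vs 4 = False. Stack: [False]
POP_JUMP_IF_FALSE → pop False; jump. Stack: []
LOAD_FAST x → push 194481. Stack: [194481]
RETURN_VALUE → return 194481.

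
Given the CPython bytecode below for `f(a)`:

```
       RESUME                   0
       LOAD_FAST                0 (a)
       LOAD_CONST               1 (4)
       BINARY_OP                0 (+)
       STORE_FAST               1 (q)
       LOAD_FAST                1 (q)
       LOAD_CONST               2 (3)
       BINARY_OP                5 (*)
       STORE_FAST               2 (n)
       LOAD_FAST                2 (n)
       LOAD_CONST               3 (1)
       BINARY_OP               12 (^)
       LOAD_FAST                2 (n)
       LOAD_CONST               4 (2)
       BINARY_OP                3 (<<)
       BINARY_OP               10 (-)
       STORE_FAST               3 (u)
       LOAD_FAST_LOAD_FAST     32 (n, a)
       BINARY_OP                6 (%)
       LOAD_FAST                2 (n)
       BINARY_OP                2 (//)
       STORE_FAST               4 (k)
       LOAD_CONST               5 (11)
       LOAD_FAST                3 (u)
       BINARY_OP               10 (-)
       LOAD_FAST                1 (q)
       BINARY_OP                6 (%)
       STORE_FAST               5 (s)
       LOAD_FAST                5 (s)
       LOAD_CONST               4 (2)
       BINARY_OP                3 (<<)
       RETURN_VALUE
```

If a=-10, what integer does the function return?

-8

LOAD_FAST a → push -10. Stack: [-10]
LOAD_CONST → push 4. Stack: [-10, 4]
BINARY_OP + → -10 + 4 = -6. Stack: [-6]
STORE_FAST q → q=-6. Stack: []
LOAD_FAST q → push -6. Stack: [-6]
LOAD_CONST → push 3. Stack: [-6, 3]
BINARY_OP * → -6 * 3 = -18. Stack: [-18]
STORE_FAST n → n=-18. Stack: []
LOAD_FAST n → push -18. Stack: [-18]
LOAD_CONST → push 1. Stack: [-18, 1]
BINARY_OP ^ → -18 ^ 1 = -17. Stack: [-17]
LOAD_FAST n → push -18. Stack: [-17, -18]
LOAD_CONST → push 2. Stack: [-17, -18, 2]
BINARY_OP << → -18 << 2 = -72. Stack: [-17, -72]
BINARY_OP - → -17 - -72 = 55. Stack: [55]
STORE_FAST u → u=55. Stack: []
LOAD_FAST_LOAD_FAST n,a → push -18,-10. Stack: [-18, -10]
BINARY_OP % → -18 % -10 = -8. Stack: [-8]
LOAD_FAST n → push -18. Stack: [-8, -18]
BINARY_OP // → -8 // -18 = 0. Stack: [0]
STORE_FAST k → k=0. Stack: []
LOAD_CONST → push 11. Stack: [11]
LOAD_FAST u → push 55. Stack: [11, 55]
BINARY_OP - → 11 - 55 = -44. Stack: [-44]
LOAD_FAST q → push -6. Stack: [-44, -6]
BINARY_OP % → -44 % -6 = -2. Stack: [-2]
STORE_FAST s → s=-2. Stack: []
LOAD_FAST s → push -2. Stack: [-2]
LOAD_CONST → push 2. Stack: [-2, 2]
BINARY_OP << → -2 << 2 = -8. Stack: [-8]
RETURN_VALUE → return -8.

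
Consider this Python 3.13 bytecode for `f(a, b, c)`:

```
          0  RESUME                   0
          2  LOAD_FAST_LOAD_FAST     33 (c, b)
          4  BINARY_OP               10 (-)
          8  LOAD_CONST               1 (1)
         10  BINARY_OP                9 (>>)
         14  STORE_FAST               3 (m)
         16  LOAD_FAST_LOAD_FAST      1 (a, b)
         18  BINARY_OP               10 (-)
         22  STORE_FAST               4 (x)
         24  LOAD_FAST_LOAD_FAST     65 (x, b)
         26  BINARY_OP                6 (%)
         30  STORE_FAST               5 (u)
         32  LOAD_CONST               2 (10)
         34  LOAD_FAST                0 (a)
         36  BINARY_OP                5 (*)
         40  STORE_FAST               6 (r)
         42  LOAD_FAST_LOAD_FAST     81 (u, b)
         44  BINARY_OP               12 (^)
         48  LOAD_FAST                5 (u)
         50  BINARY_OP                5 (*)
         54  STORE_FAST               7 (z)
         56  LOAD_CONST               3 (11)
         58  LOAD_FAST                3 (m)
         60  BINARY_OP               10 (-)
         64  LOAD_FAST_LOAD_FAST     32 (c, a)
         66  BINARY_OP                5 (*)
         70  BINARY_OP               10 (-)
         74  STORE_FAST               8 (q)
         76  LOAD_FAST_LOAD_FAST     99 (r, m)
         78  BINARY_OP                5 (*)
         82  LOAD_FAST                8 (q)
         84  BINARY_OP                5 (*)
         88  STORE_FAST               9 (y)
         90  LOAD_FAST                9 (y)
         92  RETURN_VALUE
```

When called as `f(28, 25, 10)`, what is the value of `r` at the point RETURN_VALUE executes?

LOAD_FAST_LOAD_FAST c,b → push 10,25. Stack: [10, 25]
BINARY_OP - → 10 - 25 = -15. Stack: [-15]
LOAD_CONST → push 1. Stack: [-15, 1]
BINARY_OP >> → -15 >> 1 = -8. Stack: [-8]
STORE_FAST m → m=-8. Stack: []
LOAD_FAST_LOAD_FAST a,b → push 28,25. Stack: [28, 25]
BINARY_OP - → 28 - 25 = 3. Stack: [3]
STORE_FAST x → x=3. Stack: []
LOAD_FAST_LOAD_FAST x,b → push 3,25. Stack: [3, 25]
BINARY_OP % → 3 % 25 = 3. Stack: [3]
STORE_FAST u → u=3. Stack: []
LOAD_CONST → push 10. Stack: [10]
LOAD_FAST a → push 28. Stack: [10, 28]
BINARY_OP * → 10 * 28 = 280. Stack: [280]
STORE_FAST r → r=280. Stack: []
LOAD_FAST_LOAD_FAST u,b → push 3,25. Stack: [3, 25]
BINARY_OP ^ → 3 ^ 25 = 26. Stack: [26]
LOAD_FAST u → push 3. Stack: [26, 3]
BINARY_OP * → 26 * 3 = 78. Stack: [78]
STORE_FAST z → z=78. Stack: []
LOAD_CONST → push 11. Stack: [11]
LOAD_FAST m → push -8. Stack: [11, -8]
BINARY_OP - → 11 - -8 = 19. Stack: [19]
LOAD_FAST_LOAD_FAST c,a → push 10,28. Stack: [19, 10, 28]
BINARY_OP * → 10 * 28 = 280. Stack: [19, 280]
BINARY_OP - → 19 - 280 = -261. Stack: [-261]
STORE_FAST q → q=-261. Stack: []
LOAD_FAST_LOAD_FAST r,m → push 280,-8. Stack: [280, -8]
BINARY_OP * → 280 * -8 = -2240. Stack: [-2240]
LOAD_FAST q → push -261. Stack: [-2240, -261]
BINARY_OP * → -2240 * -261 = 584640. Stack: [584640]
STORE_FAST y → y=584640. Stack: []
LOAD_FAST y → push 584640. Stack: [584640]
RETURN_VALUE → return 584640.

280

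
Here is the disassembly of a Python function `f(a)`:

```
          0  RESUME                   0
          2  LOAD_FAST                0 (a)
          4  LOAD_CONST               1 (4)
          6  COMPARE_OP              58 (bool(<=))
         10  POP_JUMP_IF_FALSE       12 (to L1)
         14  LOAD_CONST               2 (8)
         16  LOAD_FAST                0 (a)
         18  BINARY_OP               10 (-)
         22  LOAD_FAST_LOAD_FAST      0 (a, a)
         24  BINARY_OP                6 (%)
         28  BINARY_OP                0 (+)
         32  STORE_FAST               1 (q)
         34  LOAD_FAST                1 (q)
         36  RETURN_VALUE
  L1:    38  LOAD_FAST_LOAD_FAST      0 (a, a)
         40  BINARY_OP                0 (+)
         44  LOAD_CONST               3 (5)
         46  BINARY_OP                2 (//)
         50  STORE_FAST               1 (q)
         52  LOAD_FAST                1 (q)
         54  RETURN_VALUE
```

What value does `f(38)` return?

LOAD_FAST a → push 38. Stack: [38]
LOAD_CONST → push 4. Stack: [38, 4]
COMPARE_OP bool(<=) → 38 vs 4 = False. Stack: [False]
POP_JUMP_IF_FALSE → pop False; jump. Stack: []
LOAD_FAST_LOAD_FAST a,a → push 38,38. Stack: [38, 38]
BINARY_OP + → 38 + 38 = 76. Stack: [76]
LOAD_CONST → push 5. Stack: [76, 5]
BINARY_OP // → 76 // 5 = 15. Stack: [15]
STORE_FAST q → q=15. Stack: []
LOAD_FAST q → push 15. Stack: [15]
RETURN_VALUE → return 15.

15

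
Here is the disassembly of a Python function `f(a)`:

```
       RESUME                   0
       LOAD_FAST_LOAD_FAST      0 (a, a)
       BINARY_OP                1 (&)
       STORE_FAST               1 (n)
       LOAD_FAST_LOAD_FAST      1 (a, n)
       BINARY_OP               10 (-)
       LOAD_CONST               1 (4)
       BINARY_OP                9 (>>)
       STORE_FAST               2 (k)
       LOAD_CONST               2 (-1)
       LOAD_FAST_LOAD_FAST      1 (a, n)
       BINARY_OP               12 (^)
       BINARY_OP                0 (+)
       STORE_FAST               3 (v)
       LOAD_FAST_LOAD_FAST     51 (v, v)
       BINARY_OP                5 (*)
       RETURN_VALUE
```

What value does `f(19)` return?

LOAD_FAST_LOAD_FAST a,a → push 19,19. Stack: [19, 19]
BINARY_OP & → 19 & 19 = 19. Stack: [19]
STORE_FAST n → n=19. Stack: []
LOAD_FAST_LOAD_FAST a,n → push 19,19. Stack: [19, 19]
BINARY_OP - → 19 - 19 = 0. Stack: [0]
LOAD_CONST → push 4. Stack: [0, 4]
BINARY_OP >> → 0 >> 4 = 0. Stack: [0]
STORE_FAST k → k=0. Stack: []
LOAD_CONST → push -1. Stack: [-1]
LOAD_FAST_LOAD_FAST a,n → push 19,19. Stack: [-1, 19, 19]
BINARY_OP ^ → 19 ^ 19 = 0. Stack: [-1, 0]
BINARY_OP + → -1 + 0 = -1. Stack: [-1]
STORE_FAST v → v=-1. Stack: []
LOAD_FAST_LOAD_FAST v,v → push -1,-1. Stack: [-1, -1]
BINARY_OP * → -1 * -1 = 1. Stack: [1]
RETURN_VALUE → return 1.

1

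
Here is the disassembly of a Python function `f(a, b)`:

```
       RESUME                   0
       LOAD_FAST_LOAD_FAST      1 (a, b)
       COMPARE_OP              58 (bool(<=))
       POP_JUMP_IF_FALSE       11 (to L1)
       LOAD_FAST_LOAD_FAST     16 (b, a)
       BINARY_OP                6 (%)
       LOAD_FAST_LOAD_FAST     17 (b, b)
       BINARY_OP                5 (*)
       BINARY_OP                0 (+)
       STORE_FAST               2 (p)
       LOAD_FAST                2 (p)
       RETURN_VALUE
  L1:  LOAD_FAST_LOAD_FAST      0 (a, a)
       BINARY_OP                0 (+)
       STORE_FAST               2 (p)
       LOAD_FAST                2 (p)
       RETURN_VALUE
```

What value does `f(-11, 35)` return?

LOAD_FAST_LOAD_FAST a,b → push -11,35. Stack: [-11, 35]
COMPARE_OP bool(<=) → -11 vs 35 = True. Stack: [True]
POP_JUMP_IF_FALSE → pop True; no jump. Stack: []
LOAD_FAST_LOAD_FAST b,a → push 35,-11. Stack: [35, -11]
BINARY_OP % → 35 % -11 = -9. Stack: [-9]
LOAD_FAST_LOAD_FAST b,b → push 35,35. Stack: [-9, 35, 35]
BINARY_OP * → 35 * 35 = 1225. Stack: [-9, 1225]
BINARY_OP + → -9 + 1225 = 1216. Stack: [1216]
STORE_FAST p → p=1216. Stack: []
LOAD_FAST p → push 1216. Stack: [1216]
RETURN_VALUE → return 1216.

1216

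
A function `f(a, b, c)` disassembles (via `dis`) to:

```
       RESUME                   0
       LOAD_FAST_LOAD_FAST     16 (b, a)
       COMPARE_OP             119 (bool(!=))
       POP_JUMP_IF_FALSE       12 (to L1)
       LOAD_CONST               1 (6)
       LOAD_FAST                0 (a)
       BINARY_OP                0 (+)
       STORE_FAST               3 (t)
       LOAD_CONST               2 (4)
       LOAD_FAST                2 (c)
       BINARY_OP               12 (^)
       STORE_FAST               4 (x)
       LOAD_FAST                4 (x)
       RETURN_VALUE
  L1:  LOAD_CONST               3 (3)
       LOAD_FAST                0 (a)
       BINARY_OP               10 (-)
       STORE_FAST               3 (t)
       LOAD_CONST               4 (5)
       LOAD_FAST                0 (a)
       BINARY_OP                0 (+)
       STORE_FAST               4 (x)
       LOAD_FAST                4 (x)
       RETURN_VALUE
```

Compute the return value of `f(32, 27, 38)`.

LOAD_FAST_LOAD_FAST b,a → push 27,32. Stack: [27, 32]
COMPARE_OP bool(!=) → 27 vs 32 = True. Stack: [True]
POP_JUMP_IF_FALSE → pop True; no jump. Stack: []
LOAD_CONST → push 6. Stack: [6]
LOAD_FAST a → push 32. Stack: [6, 32]
BINARY_OP + → 6 + 32 = 38. Stack: [38]
STORE_FAST t → t=38. Stack: []
LOAD_CONST → push 4. Stack: [4]
LOAD_FAST c → push 38. Stack: [4, 38]
BINARY_OP ^ → 4 ^ 38 = 34. Stack: [34]
STORE_FAST x → x=34. Stack: []
LOAD_FAST x → push 34. Stack: [34]
RETURN_VALUE → return 34.

34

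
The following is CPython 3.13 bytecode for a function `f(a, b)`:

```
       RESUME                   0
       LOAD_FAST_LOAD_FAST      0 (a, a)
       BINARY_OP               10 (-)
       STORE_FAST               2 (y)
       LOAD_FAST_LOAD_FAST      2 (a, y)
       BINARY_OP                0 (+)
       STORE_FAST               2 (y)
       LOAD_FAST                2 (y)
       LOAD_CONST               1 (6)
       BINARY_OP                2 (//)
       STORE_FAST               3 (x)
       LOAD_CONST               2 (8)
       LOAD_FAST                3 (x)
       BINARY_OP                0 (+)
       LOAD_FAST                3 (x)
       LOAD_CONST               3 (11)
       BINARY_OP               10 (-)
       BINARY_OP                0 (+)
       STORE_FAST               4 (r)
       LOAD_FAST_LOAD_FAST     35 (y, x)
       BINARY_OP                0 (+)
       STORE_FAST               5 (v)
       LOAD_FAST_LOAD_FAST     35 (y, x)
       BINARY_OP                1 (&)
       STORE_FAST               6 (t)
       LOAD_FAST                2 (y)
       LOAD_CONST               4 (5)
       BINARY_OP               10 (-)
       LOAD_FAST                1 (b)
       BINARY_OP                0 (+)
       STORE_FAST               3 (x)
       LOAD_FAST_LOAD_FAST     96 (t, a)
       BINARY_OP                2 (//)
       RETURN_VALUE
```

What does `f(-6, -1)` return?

LOAD_FAST_LOAD_FAST a,a → push -6,-6. Stack: [-6, -6]
BINARY_OP - → -6 - -6 = 0. Stack: [0]
STORE_FAST y → y=0. Stack: []
LOAD_FAST_LOAD_FAST a,y → push -6,0. Stack: [-6, 0]
BINARY_OP + → -6 + 0 = -6. Stack: [-6]
STORE_FAST y → y=-6. Stack: []
LOAD_FAST y → push -6. Stack: [-6]
LOAD_CONST → push 6. Stack: [-6, 6]
BINARY_OP // → -6 // 6 = -1. Stack: [-1]
STORE_FAST x → x=-1. Stack: []
LOAD_CONST → push 8. Stack: [8]
LOAD_FAST x → push -1. Stack: [8, -1]
BINARY_OP + → 8 + -1 = 7. Stack: [7]
LOAD_FAST x → push -1. Stack: [7, -1]
LOAD_CONST → push 11. Stack: [7, -1, 11]
BINARY_OP - → -1 - 11 = -12. Stack: [7, -12]
BINARY_OP + → 7 + -12 = -5. Stack: [-5]
STORE_FAST r → r=-5. Stack: []
LOAD_FAST_LOAD_FAST y,x → push -6,-1. Stack: [-6, -1]
BINARY_OP + → -6 + -1 = -7. Stack: [-7]
STORE_FAST v → v=-7. Stack: []
LOAD_FAST_LOAD_FAST y,x → push -6,-1. Stack: [-6, -1]
BINARY_OP & → -6 & -1 = -6. Stack: [-6]
STORE_FAST t → t=-6. Stack: []
LOAD_FAST y → push -6. Stack: [-6]
LOAD_CONST → push 5. Stack: [-6, 5]
BINARY_OP - → -6 - 5 = -11. Stack: [-11]
LOAD_FAST b → push -1. Stack: [-11, -1]
BINARY_OP + → -11 + -1 = -12. Stack: [-12]
STORE_FAST x → x=-12. Stack: []
LOAD_FAST_LOAD_FAST t,a → push -6,-6. Stack: [-6, -6]
BINARY_OP // → -6 // -6 = 1. Stack: [1]
RETURN_VALUE → return 1.

1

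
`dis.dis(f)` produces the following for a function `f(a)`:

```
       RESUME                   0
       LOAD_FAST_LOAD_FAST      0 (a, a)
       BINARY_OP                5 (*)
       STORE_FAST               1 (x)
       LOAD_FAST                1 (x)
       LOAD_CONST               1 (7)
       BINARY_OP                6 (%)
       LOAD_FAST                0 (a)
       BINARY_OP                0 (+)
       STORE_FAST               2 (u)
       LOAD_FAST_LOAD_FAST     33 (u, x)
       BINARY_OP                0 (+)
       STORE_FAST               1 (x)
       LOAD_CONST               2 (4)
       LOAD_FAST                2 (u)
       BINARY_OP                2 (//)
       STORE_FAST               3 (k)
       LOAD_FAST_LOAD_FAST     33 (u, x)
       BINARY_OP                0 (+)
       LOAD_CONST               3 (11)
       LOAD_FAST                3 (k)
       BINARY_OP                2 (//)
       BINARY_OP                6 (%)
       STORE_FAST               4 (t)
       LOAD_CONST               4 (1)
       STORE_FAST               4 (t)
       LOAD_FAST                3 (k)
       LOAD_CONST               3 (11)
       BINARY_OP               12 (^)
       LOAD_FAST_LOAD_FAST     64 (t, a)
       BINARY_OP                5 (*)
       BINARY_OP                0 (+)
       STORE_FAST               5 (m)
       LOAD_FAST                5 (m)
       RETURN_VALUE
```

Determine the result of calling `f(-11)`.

LOAD_FAST_LOAD_FAST a,a → push -11,-11. Stack: [-11, -11]
BINARY_OP * → -11 * -11 = 121. Stack: [121]
STORE_FAST x → x=121. Stack: []
LOAD_FAST x → push 121. Stack: [121]
LOAD_CONST → push 7. Stack: [121, 7]
BINARY_OP % → 121 % 7 = 2. Stack: [2]
LOAD_FAST a → push -11. Stack: [2, -11]
BINARY_OP + → 2 + -11 = -9. Stack: [-9]
STORE_FAST u → u=-9. Stack: []
LOAD_FAST_LOAD_FAST u,x → push -9,121. Stack: [-9, 121]
BINARY_OP + → -9 + 121 = 112. Stack: [112]
STORE_FAST x → x=112. Stack: []
LOAD_CONST → push 4. Stack: [4]
LOAD_FAST u → push -9. Stack: [4, -9]
BINARY_OP // → 4 // -9 = -1. Stack: [-1]
STORE_FAST k → k=-1. Stack: []
LOAD_FAST_LOAD_FAST u,x → push -9,112. Stack: [-9, 112]
BINARY_OP + → -9 + 112 = 103. Stack: [103]
LOAD_CONST → push 11. Stack: [103, 11]
LOAD_FAST k → push -1. Stack: [103, 11, -1]
BINARY_OP // → 11 // -1 = -11. Stack: [103, -11]
BINARY_OP % → 103 % -11 = -7. Stack: [-7]
STORE_FAST t → t=-7. Stack: []
LOAD_CONST → push 1. Stack: [1]
STORE_FAST t → t=1. Stack: []
LOAD_FAST k → push -1. Stack: [-1]
LOAD_CONST → push 11. Stack: [-1, 11]
BINARY_OP ^ → -1 ^ 11 = -12. Stack: [-12]
LOAD_FAST_LOAD_FAST t,a → push 1,-11. Stack: [-12, 1, -11]
BINARY_OP * → 1 * -11 = -11. Stack: [-12, -11]
BINARY_OP + → -12 + -11 = -23. Stack: [-23]
STORE_FAST m → m=-23. Stack: []
LOAD_FAST m → push -23. Stack: [-23]
RETURN_VALUE → return -23.

-23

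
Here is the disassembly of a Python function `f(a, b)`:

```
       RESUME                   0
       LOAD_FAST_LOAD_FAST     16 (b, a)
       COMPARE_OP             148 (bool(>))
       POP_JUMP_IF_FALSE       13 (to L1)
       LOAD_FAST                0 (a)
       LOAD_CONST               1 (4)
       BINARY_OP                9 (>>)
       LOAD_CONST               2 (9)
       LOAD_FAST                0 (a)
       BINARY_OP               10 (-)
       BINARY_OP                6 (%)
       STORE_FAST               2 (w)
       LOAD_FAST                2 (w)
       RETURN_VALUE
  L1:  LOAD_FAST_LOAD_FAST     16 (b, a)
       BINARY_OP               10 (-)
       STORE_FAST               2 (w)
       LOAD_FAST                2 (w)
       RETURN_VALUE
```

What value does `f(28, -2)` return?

LOAD_FAST_LOAD_FAST b,a → push -2,28. Stack: [-2, 28]
COMPARE_OP bool(>) → -2 vs 28 = False. Stack: [False]
POP_JUMP_IF_FALSE → pop False; jump. Stack: []
LOAD_FAST_LOAD_FAST b,a → push -2,28. Stack: [-2, 28]
BINARY_OP - → -2 - 28 = -30. Stack: [-30]
STORE_FAST w → w=-30. Stack: []
LOAD_FAST w → push -30. Stack: [-30]
RETURN_VALUE → return -30.

-30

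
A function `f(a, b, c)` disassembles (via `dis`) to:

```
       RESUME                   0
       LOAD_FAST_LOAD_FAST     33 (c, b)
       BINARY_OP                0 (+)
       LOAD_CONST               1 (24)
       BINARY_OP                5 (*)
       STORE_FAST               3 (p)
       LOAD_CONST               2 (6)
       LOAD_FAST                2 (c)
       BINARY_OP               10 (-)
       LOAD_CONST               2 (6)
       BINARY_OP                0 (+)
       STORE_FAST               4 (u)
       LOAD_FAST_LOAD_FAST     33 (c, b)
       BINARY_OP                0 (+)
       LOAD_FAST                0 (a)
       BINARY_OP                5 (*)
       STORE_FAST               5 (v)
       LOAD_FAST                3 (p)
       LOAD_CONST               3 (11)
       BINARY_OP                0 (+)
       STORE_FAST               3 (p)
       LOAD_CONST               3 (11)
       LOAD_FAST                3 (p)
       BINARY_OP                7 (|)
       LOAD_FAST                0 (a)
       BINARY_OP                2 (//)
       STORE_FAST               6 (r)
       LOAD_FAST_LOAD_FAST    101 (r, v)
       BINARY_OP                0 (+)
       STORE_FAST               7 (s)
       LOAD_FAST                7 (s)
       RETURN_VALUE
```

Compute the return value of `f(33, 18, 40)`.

1956

LOAD_FAST_LOAD_FAST c,b → push 40,18. Stack: [40, 18]
BINARY_OP + → 40 + 18 = 58. Stack: [58]
LOAD_CONST → push 24. Stack: [58, 24]
BINARY_OP * → 58 * 24 = 1392. Stack: [1392]
STORE_FAST p → p=1392. Stack: []
LOAD_CONST → push 6. Stack: [6]
LOAD_FAST c → push 40. Stack: [6, 40]
BINARY_OP - → 6 - 40 = -34. Stack: [-34]
LOAD_CONST → push 6. Stack: [-34, 6]
BINARY_OP + → -34 + 6 = -28. Stack: [-28]
STORE_FAST u → u=-28. Stack: []
LOAD_FAST_LOAD_FAST c,b → push 40,18. Stack: [40, 18]
BINARY_OP + → 40 + 18 = 58. Stack: [58]
LOAD_FAST a → push 33. Stack: [58, 33]
BINARY_OP * → 58 * 33 = 1914. Stack: [1914]
STORE_FAST v → v=1914. Stack: []
LOAD_FAST p → push 1392. Stack: [1392]
LOAD_CONST → push 11. Stack: [1392, 11]
BINARY_OP + → 1392 + 11 = 1403. Stack: [1403]
STORE_FAST p → p=1403. Stack: []
LOAD_CONST → push 11. Stack: [11]
LOAD_FAST p → push 1403. Stack: [11, 1403]
BINARY_OP | → 11 | 1403 = 1403. Stack: [1403]
LOAD_FAST a → push 33. Stack: [1403, 33]
BINARY_OP // → 1403 // 33 = 42. Stack: [42]
STORE_FAST r → r=42. Stack: []
LOAD_FAST_LOAD_FAST r,v → push 42,1914. Stack: [42, 1914]
BINARY_OP + → 42 + 1914 = 1956. Stack: [1956]
STORE_FAST s → s=1956. Stack: []
LOAD_FAST s → push 1956. Stack: [1956]
RETURN_VALUE → return 1956.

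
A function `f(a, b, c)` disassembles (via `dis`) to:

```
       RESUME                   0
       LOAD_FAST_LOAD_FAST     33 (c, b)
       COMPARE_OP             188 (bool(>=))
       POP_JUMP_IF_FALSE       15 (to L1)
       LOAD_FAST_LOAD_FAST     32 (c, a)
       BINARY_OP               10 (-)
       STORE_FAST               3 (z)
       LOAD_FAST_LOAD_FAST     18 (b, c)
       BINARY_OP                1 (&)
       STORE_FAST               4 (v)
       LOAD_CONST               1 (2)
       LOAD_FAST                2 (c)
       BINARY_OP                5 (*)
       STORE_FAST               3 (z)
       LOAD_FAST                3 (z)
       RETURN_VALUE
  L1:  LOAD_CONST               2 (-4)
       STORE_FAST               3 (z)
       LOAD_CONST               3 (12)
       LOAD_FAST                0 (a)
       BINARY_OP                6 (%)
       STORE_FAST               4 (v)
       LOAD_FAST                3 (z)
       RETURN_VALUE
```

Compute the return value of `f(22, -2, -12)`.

-4

LOAD_FAST_LOAD_FAST c,b → push -12,-2. Stack: [-12, -2]
COMPARE_OP bool(>=) → -12 vs -2 = False. Stack: [False]
POP_JUMP_IF_FALSE → pop False; jump. Stack: []
LOAD_CONST → push -4. Stack: [-4]
STORE_FAST z → z=-4. Stack: []
LOAD_CONST → push 12. Stack: [12]
LOAD_FAST a → push 22. Stack: [12, 22]
BINARY_OP % → 12 % 22 = 12. Stack: [12]
STORE_FAST v → v=12. Stack: []
LOAD_FAST z → push -4. Stack: [-4]
RETURN_VALUE → return -4.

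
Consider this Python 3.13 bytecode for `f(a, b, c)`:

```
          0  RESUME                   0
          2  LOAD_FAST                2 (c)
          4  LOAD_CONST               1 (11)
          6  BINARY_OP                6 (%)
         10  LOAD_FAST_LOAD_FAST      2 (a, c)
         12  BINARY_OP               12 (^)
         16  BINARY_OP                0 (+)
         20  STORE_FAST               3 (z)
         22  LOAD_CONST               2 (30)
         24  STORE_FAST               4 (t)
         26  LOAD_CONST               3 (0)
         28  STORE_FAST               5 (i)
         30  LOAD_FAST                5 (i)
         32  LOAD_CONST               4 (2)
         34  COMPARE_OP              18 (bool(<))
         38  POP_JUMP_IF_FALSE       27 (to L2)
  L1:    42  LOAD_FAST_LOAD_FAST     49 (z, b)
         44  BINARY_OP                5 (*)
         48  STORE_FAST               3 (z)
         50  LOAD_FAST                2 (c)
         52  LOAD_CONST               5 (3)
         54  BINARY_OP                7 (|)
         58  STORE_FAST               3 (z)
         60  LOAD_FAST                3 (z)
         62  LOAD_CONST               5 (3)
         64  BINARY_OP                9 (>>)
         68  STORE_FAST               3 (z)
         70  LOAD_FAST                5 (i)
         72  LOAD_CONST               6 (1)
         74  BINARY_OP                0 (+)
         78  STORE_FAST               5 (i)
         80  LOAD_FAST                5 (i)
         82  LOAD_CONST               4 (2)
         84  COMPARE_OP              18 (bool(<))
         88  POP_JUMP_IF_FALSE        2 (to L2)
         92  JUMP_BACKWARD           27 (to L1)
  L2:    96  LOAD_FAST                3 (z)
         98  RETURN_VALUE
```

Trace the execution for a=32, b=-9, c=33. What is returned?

LOAD_FAST c → push 33. Stack: [33]
LOAD_CONST → push 11. Stack: [33, 11]
BINARY_OP % → 33 % 11 = 0. Stack: [0]
LOAD_FAST_LOAD_FAST a,c → push 32,33. Stack: [0, 32, 33]
BINARY_OP ^ → 32 ^ 33 = 1. Stack: [0, 1]
BINARY_OP + → 0 + 1 = 1. Stack: [1]
STORE_FAST z → z=1. Stack: []
LOAD_CONST → push 30. Stack: [30]
STORE_FAST t → t=30. Stack: []
LOAD_CONST → push 0. Stack: [0]
STORE_FAST i → i=0. Stack: []
LOAD_FAST i → push 0. Stack: [0]
LOAD_CONST → push 2. Stack: [0, 2]
COMPARE_OP bool(<) → 0 vs 2 = True. Stack: [True]
POP_JUMP_IF_FALSE → pop True; no jump. Stack: []
LOAD_FAST_LOAD_FAST z,b → push 1,-9. Stack: [1, -9]
BINARY_OP * → 1 * -9 = -9. Stack: [-9]
STORE_FAST z → z=-9. Stack: []
LOAD_FAST c → push 33. Stack: [33]
LOAD_CONST → push 3. Stack: [33, 3]
BINARY_OP | → 33 | 3 = 35. Stack: [35]
STORE_FAST z → z=35. Stack: []
LOAD_FAST z → push 35. Stack: [35]
LOAD_CONST → push 3. Stack: [35, 3]
BINARY_OP >> → 35 >> 3 = 4. Stack: [4]
STORE_FAST z → z=4. Stack: []
LOAD_FAST i → push 0. Stack: [0]
LOAD_CONST → push 1. Stack: [0, 1]
BINARY_OP + → 0 + 1 = 1. Stack: [1]
STORE_FAST i → i=1. Stack: []
LOAD_FAST i → push 1. Stack: [1]
LOAD_CONST → push 2. Stack: [1, 2]
COMPARE_OP bool(<) → 1 vs 2 = True. Stack: [True]
POP_JUMP_IF_FALSE → pop True; no jump. Stack: []
LOAD_FAST_LOAD_FAST z,b → push 4,-9. Stack: [4, -9]
BINARY_OP * → 4 * -9 = -36. Stack: [-36]
STORE_FAST z → z=-36. Stack: []
LOAD_FAST c → push 33. Stack: [33]
LOAD_CONST → push 3. Stack: [33, 3]
BINARY_OP | → 33 | 3 = 35. Stack: [35]
STORE_FAST z → z=35. Stack: []
LOAD_FAST z → push 35. Stack: [35]
LOAD_CONST → push 3. Stack: [35, 3]
BINARY_OP >> → 35 >> 3 = 4. Stack: [4]
STORE_FAST z → z=4. Stack: []
LOAD_FAST i → push 1. Stack: [1]
LOAD_CONST → push 1. Stack: [1, 1]
BINARY_OP + → 1 + 1 = 2. Stack: [2]
STORE_FAST i → i=2. Stack: []
LOAD_FAST i → push 2. Stack: [2]
LOAD_CONST → push 2. Stack: [2, 2]
COMPARE_OP bool(<) → 2 vs 2 = False. Stack: [False]
POP_JUMP_IF_FALSE → pop False; jump. Stack: []
LOAD_FAST z → push 4. Stack: [4]
RETURN_VALUE → return 4.

4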